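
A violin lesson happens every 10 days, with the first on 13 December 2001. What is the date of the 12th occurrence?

The 12th occurrence is 11 intervals after the first: 11 × 10 = 110 days after 13 December 2001.
December has 31 days — 18 days to the end of December leaves 92.
January has 31 days (61 left).
February has 28 days (33 left).
March has 31 days (2 left).
2 days into April → 2 April 2002.

2 April 2002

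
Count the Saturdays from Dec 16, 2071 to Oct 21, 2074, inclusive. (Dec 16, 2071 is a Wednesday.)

149

Dec 16, 2071 is a Wednesday; the first Saturday on or after it is Dec 19, 2071 (3 days later).
From Dec 19, 2071 to Oct 21, 2074: 12 + 366 + 365 + 294 = 1037 days (rest of 2071, 2072, 2073, to Oct 21, 2074 in 2074).
1037 ÷ 7 = 148 full weeks with remainder 1, so 148 more Saturdays after the first → 149.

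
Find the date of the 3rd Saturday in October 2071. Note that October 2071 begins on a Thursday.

17 October 2071

October 2071 begins on a Thursday, so the first Saturday is October 3 (2 days later).
The 3rd Saturday is 2 weeks later: 3 + 14 = 17.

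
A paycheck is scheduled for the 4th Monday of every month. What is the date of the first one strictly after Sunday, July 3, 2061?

July 2061 starts on a Friday; its first Monday is the 4th, so the 4th Monday is the 25th — July 25, 2061.
July 25, 2061 is after July 3, 2061, so that is the next one.

July 25, 2061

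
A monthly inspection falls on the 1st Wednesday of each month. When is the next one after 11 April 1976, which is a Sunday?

5 May 1976

April 1976 starts on a Thursday, so its 1st Wednesday is 7 April 1976 (6 days in).
That is not after 11 April 1976, so look at May 1976.
May 1976 starts on a Saturday, so its 1st Wednesday is 5 May 1976 (4 days in).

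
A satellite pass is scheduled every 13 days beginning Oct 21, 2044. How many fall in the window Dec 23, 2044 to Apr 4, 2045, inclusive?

Occurrences land 13·i days after Oct 21, 2044 for i = 0, 1, 2, …
Dec 23, 2044 is 63 days after the start; 63 ÷ 13 = 4 remainder 11; since the remainder is 11, round up to i = 5. First occurrence in the window: #6 on Dec 25, 2044 (5×13 = 65 days in).
Apr 4, 2045 is 165 days after the start; 165 ÷ 13 = 12 remainder 9. Last occurrence in the window: #13 on Mar 26, 2045.
Occurrences #6 through #13: 8 in total.

8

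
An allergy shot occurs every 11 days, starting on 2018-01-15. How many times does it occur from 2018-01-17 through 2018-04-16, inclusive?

8

Occurrences land 11·i days after 2018-01-15 for i = 0, 1, 2, …
2018-01-17 is 2 days after the start; 2 ÷ 11 = 0 remainder 2; since the remainder is 2, round up to i = 1. First occurrence in the window: #2 on 2018-01-26 (1×11 = 11 days in).
2018-04-16 is 91 days after the start; 91 ÷ 11 = 8 remainder 3. Last occurrence in the window: #9 on 2018-04-13.
Occurrences #2 through #9: 8 in total.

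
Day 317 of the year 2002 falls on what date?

13 November 2002

January has 31 days (317 − 31 = 286 remain).
February has 28 days (286 − 28 = 258 remain).
March has 31 days (258 − 31 = 227 remain).
April has 30 days (227 − 30 = 197 remain).
May has 31 days (197 − 31 = 166 remain).
June has 30 days (166 − 30 = 136 remain).
July has 31 days (136 − 31 = 105 remain).
August has 31 days (105 − 31 = 74 remain).
September has 30 days (74 − 30 = 44 remain).
October has 31 days (44 − 31 = 13 remain).
13 into November → November 13.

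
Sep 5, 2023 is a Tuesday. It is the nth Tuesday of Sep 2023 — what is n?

Day 5 falls in week ⌈5/7⌉ of the month.
Days 1–7 hold the 1st Tuesday, 8–14 the 2nd, 15–21 the 3rd, 22–28 the 4th, 29–31 the 5th.
5 is in the range for the 1st.

1st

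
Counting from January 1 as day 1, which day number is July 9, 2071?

Days in months before July: 31 + 28 + 31 + 30 + 31 + 30 = 181.
Plus 9 days into July → day 190.

190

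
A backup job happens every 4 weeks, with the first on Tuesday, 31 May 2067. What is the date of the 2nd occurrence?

The 2nd occurrence is 1 interval after the first: 1 × 28 = 28 days after 31 May 2067.
May has 31 days — 0 days to the end of May leaves 28.
28 days into June → 28 June 2067.

28 June 2067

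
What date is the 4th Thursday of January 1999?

The first Thursday of January 1999 is January 7.
The 4th Thursday is 3 weeks later: 7 + 21 = 28.

28 January 1999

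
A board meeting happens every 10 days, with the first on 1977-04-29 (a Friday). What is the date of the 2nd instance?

1977-05-09

The 2nd occurrence is 1 interval after the first: 1 × 10 = 10 days after 1977-04-29.
April has 30 days — 1 day to the end of April leaves 9.
9 days into May → 1977-05-09.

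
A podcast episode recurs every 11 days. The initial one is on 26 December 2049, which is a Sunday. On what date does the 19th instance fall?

12 July 2050

The 19th occurrence is 18 intervals after the first: 18 × 11 = 198 days after 26 December 2049.
December has 31 days — 5 days to the end of December leaves 193.
January has 31 days (162 left).
February has 28 days (134 left).
March has 31 days (103 left).
April has 30 days (73 left).
May has 31 days (42 left).
June has 30 days (12 left).
12 days into July → 12 July 2050.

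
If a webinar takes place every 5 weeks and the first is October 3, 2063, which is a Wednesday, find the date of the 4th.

The 4th occurrence is 3 intervals after the first: 3 × 35 = 105 days after October 3, 2063.
October has 31 days — 28 days to the end of October leaves 77.
November has 30 days (47 left).
December has 31 days (16 left).
16 days into January → January 16, 2064.

January 16, 2064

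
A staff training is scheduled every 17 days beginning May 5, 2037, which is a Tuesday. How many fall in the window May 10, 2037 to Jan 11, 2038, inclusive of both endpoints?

14

Occurrences land 17·i days after May 5, 2037 for i = 0, 1, 2, …
May 10, 2037 is 5 days after the start; 5 ÷ 17 = 0 remainder 5; since the remainder is 5, round up to i = 1. First occurrence in the window: #2 on May 22, 2037 (1×17 = 17 days in).
Jan 11, 2038 is 251 days after the start; 251 ÷ 17 = 14 remainder 13. Last occurrence in the window: #15 on Dec 29, 2037.
Occurrences #2 through #15: 14 in total.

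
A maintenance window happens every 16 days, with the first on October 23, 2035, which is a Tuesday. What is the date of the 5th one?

The 5th occurrence is 4 intervals after the first: 4 × 16 = 64 days after October 23, 2035.
October has 31 days — 8 days to the end of October leaves 56.
November has 30 days (26 left).
26 days into December → December 26, 2035.

December 26, 2035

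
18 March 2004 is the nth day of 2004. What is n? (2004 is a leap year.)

Days in months before March: 31 + 29 = 60.
Plus 18 days into March → day 78.

78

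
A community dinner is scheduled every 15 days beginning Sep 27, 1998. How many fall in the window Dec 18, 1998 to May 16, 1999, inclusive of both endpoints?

Occurrences land 15·i days after Sep 27, 1998 for i = 0, 1, 2, …
Dec 18, 1998 is 82 days after the start; 82 ÷ 15 = 5 remainder 7; since the remainder is 7, round up to i = 6. First occurrence in the window: #7 on Dec 26, 1998 (6×15 = 90 days in).
May 16, 1999 is 231 days after the start; 231 ÷ 15 = 15 remainder 6. Last occurrence in the window: #16 on May 10, 1999.
Occurrences #7 through #16: 10 in total.

10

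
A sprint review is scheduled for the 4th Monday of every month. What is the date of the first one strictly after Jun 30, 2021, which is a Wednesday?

Jul 26, 2021

Jun 2021 starts on a Tuesday; its first Monday is the 7th, so the 4th Monday is the 28th — Jun 28, 2021.
That is not after Jun 30, 2021, so look at Jul 2021.
Jul 2021 starts on a Thursday; its first Monday is the 5th, so the 4th Monday is the 26th — Jul 26, 2021.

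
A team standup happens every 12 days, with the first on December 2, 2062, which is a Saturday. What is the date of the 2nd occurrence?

The 2nd occurrence is 1 interval after the first: 1 × 12 = 12 days after December 2, 2062.
12 days later is December 14, 2062.

December 14, 2062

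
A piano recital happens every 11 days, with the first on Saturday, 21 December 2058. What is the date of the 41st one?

5 March 2060

The 41st occurrence is 40 intervals after the first: 40 × 11 = 440 days after 21 December 2058.
December has 31 days — 10 days to the end of December leaves 430.
2059 has 365 days (65 left).
January has 31 days (34 left).
February has 29 days (5 left).
5 days into March → 5 March 2060.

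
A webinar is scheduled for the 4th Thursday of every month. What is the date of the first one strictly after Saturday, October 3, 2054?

October 2054 starts on a Thursday; its first Thursday is the 1st, so the 4th Thursday is the 22nd — October 22, 2054.
October 22, 2054 is after October 3, 2054, so that is the next one.

October 22, 2054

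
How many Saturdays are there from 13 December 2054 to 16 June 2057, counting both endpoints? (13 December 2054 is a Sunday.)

131

13 December 2054 is a Sunday; the first Saturday on or after it is 19 December 2054 (6 days later).
From 19 December 2054 to 16 June 2057: 12 + 365 + 366 + 167 = 910 days (rest of 2054, 2055, 2056, to 16 June 2057 in 2057).
910 ÷ 7 = 130 full weeks with remainder 0, so 130 more Saturdays after the first → 131.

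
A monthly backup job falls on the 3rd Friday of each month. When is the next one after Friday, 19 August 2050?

August 2050 starts on a Monday; its first Friday is the 5th, so the 3rd Friday is the 19th — 19 August 2050.
That is not after 19 August 2050, so look at September 2050.
September 2050 starts on a Thursday; its first Friday is the 2nd, so the 3rd Friday is the 16th — 16 September 2050.

16 September 2050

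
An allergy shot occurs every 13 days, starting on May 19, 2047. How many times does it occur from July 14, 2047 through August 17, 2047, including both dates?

2

Occurrences land 13·i days after May 19, 2047 for i = 0, 1, 2, …
July 14, 2047 is 56 days after the start; 56 ÷ 13 = 4 remainder 4; since the remainder is 4, round up to i = 5. First occurrence in the window: #6 on July 23, 2047 (5×13 = 65 days in).
August 17, 2047 is 90 days after the start; 90 ÷ 13 = 6 remainder 12. Last occurrence in the window: #7 on August 5, 2047.
Occurrences #6 through #7: 2 in total.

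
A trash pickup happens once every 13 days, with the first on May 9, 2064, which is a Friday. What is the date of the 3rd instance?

Jun 4, 2064

The 3rd occurrence is 2 intervals after the first: 2 × 13 = 26 days after May 9, 2064.
May has 31 days — 22 days to the end of May leaves 4.
4 days into Jun → Jun 4, 2064.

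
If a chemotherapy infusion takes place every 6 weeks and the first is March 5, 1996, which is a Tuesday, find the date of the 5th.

August 20, 1996

The 5th occurrence is 4 intervals after the first: 4 × 42 = 168 days after March 5, 1996.
March has 31 days — 26 days to the end of March leaves 142.
April has 30 days (112 left).
May has 31 days (81 left).
June has 30 days (51 left).
July has 31 days (20 left).
20 days into August → August 20, 1996.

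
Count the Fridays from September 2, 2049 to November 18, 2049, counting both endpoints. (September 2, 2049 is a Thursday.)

11

September 2, 2049 is a Thursday; the first Friday on or after it is September 3, 2049 (1 day later).
From September 3, 2049 to November 18, 2049: 27 + 31 + 18 = 76 days (rest of September, October, November).
76 ÷ 7 = 10 full weeks with remainder 6, so 10 more Fridays after the first → 11.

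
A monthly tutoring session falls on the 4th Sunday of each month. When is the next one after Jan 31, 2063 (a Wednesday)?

Jan 2063 starts on a Monday; its first Sunday is the 7th, so the 4th Sunday is the 28th — Jan 28, 2063.
That is not after Jan 31, 2063, so look at Feb 2063.
Feb 2063 starts on a Thursday; its first Sunday is the 4th, so the 4th Sunday is the 25th — Feb 25, 2063.

Feb 25, 2063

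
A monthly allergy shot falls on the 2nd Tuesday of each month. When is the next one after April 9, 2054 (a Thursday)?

April 14, 2054

April 2054 starts on a Wednesday; its first Tuesday is the 7th, so the 2nd Tuesday is the 14th — April 14, 2054.
April 14, 2054 is after April 9, 2054, so that is the next one.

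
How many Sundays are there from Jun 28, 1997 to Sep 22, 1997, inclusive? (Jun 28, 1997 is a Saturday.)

13

Jun 28, 1997 is a Saturday; the first Sunday on or after it is Jun 29, 1997 (1 day later).
From Jun 29, 1997 to Sep 22, 1997: 1 + 31 + 31 + 22 = 85 days (rest of Jun, Jul, Aug, Sep).
85 ÷ 7 = 12 full weeks with remainder 1, so 12 more Sundays after the first → 13.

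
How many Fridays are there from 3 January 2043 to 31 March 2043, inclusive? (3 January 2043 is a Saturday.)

3 January 2043 is a Saturday; the first Friday on or after it is 9 January 2043 (6 days later).
From 9 January 2043 to 31 March 2043: 22 + 28 + 31 = 81 days (rest of January, February, March).
81 ÷ 7 = 11 full weeks with remainder 4, so 11 more Fridays after the first → 12.

12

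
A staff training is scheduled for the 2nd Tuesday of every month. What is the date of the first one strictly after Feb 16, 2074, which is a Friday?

Mar 13, 2074

Feb 2074 starts on a Thursday; its first Tuesday is the 6th, so the 2nd Tuesday is the 13th — Feb 13, 2074.
That is not after Feb 16, 2074, so look at Mar 2074.
Mar 2074 starts on a Thursday; its first Tuesday is the 6th, so the 2nd Tuesday is the 13th — Mar 13, 2074.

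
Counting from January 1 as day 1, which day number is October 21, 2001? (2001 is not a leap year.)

Days in months before October: 31 + 28 + 31 + 30 + 31 + 30 + 31 + 31 + 30 = 273.
Plus 21 days into October → day 294.

294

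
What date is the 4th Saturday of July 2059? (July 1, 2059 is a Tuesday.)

July 2059 begins on a Tuesday, so the first Saturday is July 5 (4 days later).
The 4th Saturday is 3 weeks later: 5 + 21 = 26.

26 July 2059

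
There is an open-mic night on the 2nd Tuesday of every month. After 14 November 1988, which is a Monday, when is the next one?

November 1988 starts on a Tuesday; its first Tuesday is the 1st, so the 2nd Tuesday is the 8th — 8 November 1988.
That is not after 14 November 1988, so look at December 1988.
December 1988 starts on a Thursday; its first Tuesday is the 6th, so the 2nd Tuesday is the 13th — 13 December 1988.

13 December 1988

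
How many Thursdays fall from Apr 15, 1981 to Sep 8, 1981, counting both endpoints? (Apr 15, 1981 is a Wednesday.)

21

Apr 15, 1981 is a Wednesday; the first Thursday on or after it is Apr 16, 1981 (1 day later).
From Apr 16, 1981 to Sep 8, 1981: 14 + 31 + 30 + 31 + 31 + 8 = 145 days (rest of Apr, May, Jun, Jul, Aug, Sep).
145 ÷ 7 = 20 full weeks with remainder 5, so 20 more Thursdays after the first → 21.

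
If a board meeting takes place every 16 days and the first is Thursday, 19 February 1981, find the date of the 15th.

The 15th occurrence is 14 intervals after the first: 14 × 16 = 224 days after 19 February 1981.
February has 28 days — 9 days to the end of February leaves 215.
March has 31 days (184 left).
April has 30 days (154 left).
May has 31 days (123 left).
June has 30 days (93 left).
July has 31 days (62 left).
August has 31 days (31 left).
September has 30 days (1 left).
1 day into October → 1 October 1981.

1 October 1981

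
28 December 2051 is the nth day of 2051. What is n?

362

Days in months before December: 31 + 28 + 31 + 30 + 31 + 30 + 31 + 31 + 30 + 31 + 30 = 334.
Plus 28 days into December → day 362.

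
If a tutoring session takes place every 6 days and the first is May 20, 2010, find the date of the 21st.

September 17, 2010

The 21st occurrence is 20 intervals after the first: 20 × 6 = 120 days after May 20, 2010.
May has 31 days — 11 days to the end of May leaves 109.
June has 30 days (79 left).
July has 31 days (48 left).
August has 31 days (17 left).
17 days into September → September 17, 2010.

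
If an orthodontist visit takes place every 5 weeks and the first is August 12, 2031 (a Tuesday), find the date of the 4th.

The 4th occurrence is 3 intervals after the first: 3 × 35 = 105 days after August 12, 2031.
August has 31 days — 19 days to the end of August leaves 86.
September has 30 days (56 left).
October has 31 days (25 left).
25 days into November → November 25, 2031.

November 25, 2031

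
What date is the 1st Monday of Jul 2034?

Jul 3, 2034

Jul 2034 begins on a Saturday, so the first Monday is Jul 3 (2 days later).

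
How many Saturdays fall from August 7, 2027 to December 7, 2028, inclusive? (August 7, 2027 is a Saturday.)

70

August 7, 2027 is a Saturday; the first Saturday on or after it is August 7, 2027.
From August 7, 2027 to December 7, 2028: 146 + 342 = 488 days (rest of 2027, to December 7, 2028 in 2028).
488 ÷ 7 = 69 full weeks with remainder 5, so 69 more Saturdays after the first → 70.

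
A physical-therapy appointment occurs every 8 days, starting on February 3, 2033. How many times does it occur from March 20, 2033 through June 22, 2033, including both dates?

Occurrences land 8·i days after February 3, 2033 for i = 0, 1, 2, …
March 20, 2033 is 45 days after the start; 45 ÷ 8 = 5 remainder 5; since the remainder is 5, round up to i = 6. First occurrence in the window: #7 on March 23, 2033 (6×8 = 48 days in).
June 22, 2033 is 139 days after the start; 139 ÷ 8 = 17 remainder 3. Last occurrence in the window: #18 on June 19, 2033.
Occurrences #7 through #18: 12 in total.

12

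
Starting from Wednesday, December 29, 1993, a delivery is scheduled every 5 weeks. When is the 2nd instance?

February 2, 1994

The 2nd occurrence is 1 interval after the first: 1 × 35 = 35 days after December 29, 1993.
December has 31 days — 2 days to the end of December leaves 33.
January has 31 days (2 left).
2 days into February → February 2, 1994.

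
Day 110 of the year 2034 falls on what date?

January has 31 days (110 − 31 = 79 remain).
February has 28 days (79 − 28 = 51 remain).
March has 31 days (51 − 31 = 20 remain).
20 into April → April 20.

April 20, 2034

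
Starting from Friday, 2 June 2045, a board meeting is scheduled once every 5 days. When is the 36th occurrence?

24 November 2045

The 36th occurrence is 35 intervals after the first: 35 × 5 = 175 days after 2 June 2045.
June has 30 days — 28 days to the end of June leaves 147.
July has 31 days (116 left).
August has 31 days (85 left).
September has 30 days (55 left).
October has 31 days (24 left).
24 days into November → 24 November 2045.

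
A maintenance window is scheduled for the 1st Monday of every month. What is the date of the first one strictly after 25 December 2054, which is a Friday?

December 2054 starts on a Tuesday, so its 1st Monday is 7 December 2054 (6 days in).
That is not after 25 December 2054, so look at January 2055.
January 2055 starts on a Friday, so its 1st Monday is 4 January 2055 (3 days in).

4 January 2055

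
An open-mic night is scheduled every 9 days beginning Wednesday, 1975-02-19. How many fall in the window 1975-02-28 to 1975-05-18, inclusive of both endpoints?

9

Occurrences land 9·i days after 1975-02-19 for i = 0, 1, 2, …
1975-02-28 is 9 days after the start; 9 ÷ 9 = 1 remainder 0. First occurrence in the window: #2 on 1975-02-28 (1×9 = 9 days in).
1975-05-18 is 88 days after the start; 88 ÷ 9 = 9 remainder 7. Last occurrence in the window: #10 on 1975-05-11.
Occurrences #2 through #10: 9 in total.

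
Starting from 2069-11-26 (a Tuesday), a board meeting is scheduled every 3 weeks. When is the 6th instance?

The 6th occurrence is 5 intervals after the first: 5 × 21 = 105 days after 2069-11-26.
November has 30 days — 4 days to the end of November leaves 101.
December has 31 days (70 left).
January has 31 days (39 left).
February has 28 days (11 left).
11 days into March → 2070-03-11.

2070-03-11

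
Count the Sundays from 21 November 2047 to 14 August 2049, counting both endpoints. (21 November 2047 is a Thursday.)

90

21 November 2047 is a Thursday; the first Sunday on or after it is 24 November 2047 (3 days later).
From 24 November 2047 to 14 August 2049: 37 + 366 + 226 = 629 days (rest of 2047, 2048, to 14 August 2049 in 2049).
629 ÷ 7 = 89 full weeks with remainder 6, so 89 more Sundays after the first → 90.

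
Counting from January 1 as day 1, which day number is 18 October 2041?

291

Days in months before October: 31 + 28 + 31 + 30 + 31 + 30 + 31 + 31 + 30 = 273.
Plus 18 days into October → day 291.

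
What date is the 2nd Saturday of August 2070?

2070-08-09

August 2070 begins on a Friday, so the first Saturday is August 2 (1 day later).
The 2nd Saturday is 1 weeks later: 2 + 7 = 9.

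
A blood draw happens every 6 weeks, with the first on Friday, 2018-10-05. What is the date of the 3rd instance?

The 3rd occurrence is 2 intervals after the first: 2 × 42 = 84 days after 2018-10-05.
October has 31 days — 26 days to the end of October leaves 58.
November has 30 days (28 left).
28 days into December → 2018-12-28.

2018-12-28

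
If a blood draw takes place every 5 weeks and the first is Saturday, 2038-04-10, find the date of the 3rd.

The 3rd occurrence is 2 intervals after the first: 2 × 35 = 70 days after 2038-04-10.
April has 30 days — 20 days to the end of April leaves 50.
May has 31 days (19 left).
19 days into June → 2038-06-19.

2038-06-19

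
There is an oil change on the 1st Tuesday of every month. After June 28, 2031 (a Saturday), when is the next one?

July 1, 2031

June 2031 starts on a Sunday, so its 1st Tuesday is June 3, 2031 (2 days in).
That is not after June 28, 2031, so look at July 2031.
July 2031 starts on a Tuesday, so its 1st Tuesday is July 1, 2031.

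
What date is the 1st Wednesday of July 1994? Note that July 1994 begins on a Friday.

July 1994 begins on a Friday, so the first Wednesday is July 6 (5 days later).

1994-07-06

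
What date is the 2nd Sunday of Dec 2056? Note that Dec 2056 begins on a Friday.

Dec 10, 2056

Dec 2056 begins on a Friday, so the first Sunday is Dec 3 (2 days later).
The 2nd Sunday is 1 weeks later: 3 + 7 = 10.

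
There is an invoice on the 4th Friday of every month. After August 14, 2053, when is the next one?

August 2053 starts on a Friday; its first Friday is the 1st, so the 4th Friday is the 22nd — August 22, 2053.
August 22, 2053 is after August 14, 2053, so that is the next one.

August 22, 2053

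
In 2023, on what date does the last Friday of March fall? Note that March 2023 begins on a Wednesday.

March 2023 begins on a Wednesday, so the first Friday is March 3 (2 days later).
March 2023 has 31 days. Adding weeks: 3, 10, 17, 24, 31 — the last one ≤ 31 is the 31st.

March 31, 2023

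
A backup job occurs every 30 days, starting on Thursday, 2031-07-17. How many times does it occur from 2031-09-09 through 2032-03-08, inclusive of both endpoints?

6

Occurrences land 30·i days after 2031-07-17 for i = 0, 1, 2, …
2031-09-09 is 54 days after the start; 54 ÷ 30 = 1 remainder 24; since the remainder is 24, round up to i = 2. First occurrence in the window: #3 on 2031-09-15 (2×30 = 60 days in).
2032-03-08 is 235 days after the start; 235 ÷ 30 = 7 remainder 25. Last occurrence in the window: #8 on 2032-02-12.
Occurrences #3 through #8: 6 in total.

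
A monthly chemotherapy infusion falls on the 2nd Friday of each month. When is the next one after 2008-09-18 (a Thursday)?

September 2008 starts on a Monday; its first Friday is the 5th, so the 2nd Friday is the 12th — 2008-09-12.
That is not after 2008-09-18, so look at October 2008.
October 2008 starts on a Wednesday; its first Friday is the 3rd, so the 2nd Friday is the 10th — 2008-10-10.

2008-10-10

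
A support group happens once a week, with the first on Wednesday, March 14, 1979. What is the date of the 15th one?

The 15th occurrence is 14 intervals after the first: 14 × 7 = 98 days after March 14, 1979.
March has 31 days — 17 days to the end of March leaves 81.
April has 30 days (51 left).
May has 31 days (20 left).
20 days into June → June 20, 1979.

June 20, 1979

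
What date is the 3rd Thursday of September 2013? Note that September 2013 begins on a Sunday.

2013-09-19

September 2013 begins on a Sunday, so the first Thursday is September 5 (4 days later).
The 3rd Thursday is 2 weeks later: 5 + 14 = 19.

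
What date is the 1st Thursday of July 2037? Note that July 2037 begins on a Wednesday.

July 2037 begins on a Wednesday, so the first Thursday is July 2 (1 day later).

July 2, 2037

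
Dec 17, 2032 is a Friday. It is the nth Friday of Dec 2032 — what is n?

Day 17 falls in week ⌈17/7⌉ of the month.
Days 1–7 hold the 1st Friday, 8–14 the 2nd, 15–21 the 3rd, 22–28 the 4th, 29–31 the 5th.
17 is in the range for the 3rd.

3rd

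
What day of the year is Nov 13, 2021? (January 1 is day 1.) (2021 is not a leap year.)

Days in months before Nov: 31 + 28 + 31 + 30 + 31 + 30 + 31 + 31 + 30 + 31 = 304.
Plus 13 days into Nov → day 317.

317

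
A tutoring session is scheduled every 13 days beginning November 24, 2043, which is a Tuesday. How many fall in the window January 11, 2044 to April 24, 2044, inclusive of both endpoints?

Occurrences land 13·i days after November 24, 2043 for i = 0, 1, 2, …
January 11, 2044 is 48 days after the start; 48 ÷ 13 = 3 remainder 9; since the remainder is 9, round up to i = 4. First occurrence in the window: #5 on January 15, 2044 (4×13 = 52 days in).
April 24, 2044 is 152 days after the start; 152 ÷ 13 = 11 remainder 9. Last occurrence in the window: #12 on April 15, 2044.
Occurrences #5 through #12: 8 in total.

8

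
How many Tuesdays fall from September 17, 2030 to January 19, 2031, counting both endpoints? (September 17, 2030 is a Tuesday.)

18

September 17, 2030 is a Tuesday; the first Tuesday on or after it is September 17, 2030.
From September 17, 2030 to January 19, 2031: 13 + 31 + 30 + 31 + 19 = 124 days (rest of September, October, November, December, January).
124 ÷ 7 = 17 full weeks with remainder 5, so 17 more Tuesdays after the first → 18.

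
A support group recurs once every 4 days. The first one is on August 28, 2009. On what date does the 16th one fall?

The 16th occurrence is 15 intervals after the first: 15 × 4 = 60 days after August 28, 2009.
August has 31 days — 3 days to the end of August leaves 57.
September has 30 days (27 left).
27 days into October → October 27, 2009.

October 27, 2009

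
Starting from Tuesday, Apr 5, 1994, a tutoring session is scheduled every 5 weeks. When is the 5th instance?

Aug 23, 1994

The 5th occurrence is 4 intervals after the first: 4 × 35 = 140 days after Apr 5, 1994.
Apr has 30 days — 25 days to the end of Apr leaves 115.
May has 31 days (84 left).
Jun has 30 days (54 left).
Jul has 31 days (23 left).
23 days into Aug → Aug 23, 1994.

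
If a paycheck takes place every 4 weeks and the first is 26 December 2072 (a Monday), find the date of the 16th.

19 February 2074

The 16th occurrence is 15 intervals after the first: 15 × 28 = 420 days after 26 December 2072.
December has 31 days — 5 days to the end of December leaves 415.
2073 has 365 days (50 left).
January has 31 days (19 left).
19 days into February → 19 February 2074.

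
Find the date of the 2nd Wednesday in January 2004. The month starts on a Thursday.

January 2004 begins on a Thursday, so the first Wednesday is January 7 (6 days later).
The 2nd Wednesday is 1 weeks later: 7 + 7 = 14.

2004-01-14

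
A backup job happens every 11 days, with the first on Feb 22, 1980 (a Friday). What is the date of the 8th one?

May 9, 1980

The 8th occurrence is 7 intervals after the first: 7 × 11 = 77 days after Feb 22, 1980.
Feb has 29 days — 7 days to the end of Feb leaves 70.
Mar has 31 days (39 left).
Apr has 30 days (9 left).
9 days into May → May 9, 1980.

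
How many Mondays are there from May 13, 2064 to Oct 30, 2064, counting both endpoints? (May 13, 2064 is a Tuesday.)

May 13, 2064 is a Tuesday; the first Monday on or after it is May 19, 2064 (6 days later).
From May 19, 2064 to Oct 30, 2064: 12 + 30 + 31 + 31 + 30 + 30 = 164 days (rest of May, Jun, Jul, Aug, Sep, Oct).
164 ÷ 7 = 23 full weeks with remainder 3, so 23 more Mondays after the first → 24.

24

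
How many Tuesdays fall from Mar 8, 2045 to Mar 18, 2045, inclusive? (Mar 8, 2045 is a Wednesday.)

1

Mar 8, 2045 is a Wednesday; the first Tuesday on or after it is Mar 14, 2045 (6 days later).
From Mar 14, 2045 to Mar 18, 2045 is 18 − 14 = 4 days.
4 ÷ 7 = 0 full weeks with remainder 4, so 0 more Tuesdays after the first → 1.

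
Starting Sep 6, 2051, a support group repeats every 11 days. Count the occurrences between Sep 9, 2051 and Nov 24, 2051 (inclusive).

Occurrences land 11·i days after Sep 6, 2051 for i = 0, 1, 2, …
Sep 9, 2051 is 3 days after the start; 3 ÷ 11 = 0 remainder 3; since the remainder is 3, round up to i = 1. First occurrence in the window: #2 on Sep 17, 2051 (1×11 = 11 days in).
Nov 24, 2051 is 79 days after the start; 79 ÷ 11 = 7 remainder 2. Last occurrence in the window: #8 on Nov 22, 2051.
Occurrences #2 through #8: 7 in total.

7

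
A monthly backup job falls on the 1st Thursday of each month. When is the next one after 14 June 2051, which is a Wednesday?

June 2051 starts on a Thursday, so its 1st Thursday is 1 June 2051.
That is not after 14 June 2051, so look at July 2051.
July 2051 starts on a Saturday, so its 1st Thursday is 6 July 2051 (5 days in).

6 July 2051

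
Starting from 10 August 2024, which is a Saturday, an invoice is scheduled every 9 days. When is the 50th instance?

25 October 2025

The 50th occurrence is 49 intervals after the first: 49 × 9 = 441 days after 10 August 2024.
August has 31 days — 21 days to the end of August leaves 420.
From end of August to end of 2024 is 122 days (298 left).
January has 31 days (267 left).
February has 28 days (239 left).
March has 31 days (208 left).
April has 30 days (178 left).
May has 31 days (147 left).
June has 30 days (117 left).
July has 31 days (86 left).
August has 31 days (55 left).
September has 30 days (25 left).
25 days into October → 25 October 2025.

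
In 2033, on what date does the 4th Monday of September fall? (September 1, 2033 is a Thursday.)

September 2033 begins on a Thursday, so the first Monday is September 5 (4 days later).
The 4th Monday is 3 weeks later: 5 + 21 = 26.

26 September 2033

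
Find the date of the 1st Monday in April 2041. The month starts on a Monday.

2041-04-01

April 2041 begins on a Monday, so the first Monday is April 1.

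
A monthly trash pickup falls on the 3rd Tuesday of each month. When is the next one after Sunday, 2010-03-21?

2010-04-20

March 2010 starts on a Monday; its first Tuesday is the 2nd, so the 3rd Tuesday is the 16th — 2010-03-16.
That is not after 2010-03-21, so look at April 2010.
April 2010 starts on a Thursday; its first Tuesday is the 6th, so the 3rd Tuesday is the 20th — 2010-04-20.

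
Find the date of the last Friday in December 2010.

The first Friday of December 2010 is December 3.
December 2010 has 31 days. Adding weeks: 3, 10, 17, 24, 31 — the last one ≤ 31 is the 31st.

December 31, 2010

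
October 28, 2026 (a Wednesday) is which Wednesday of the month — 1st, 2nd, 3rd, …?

Day 28 falls in week ⌈28/7⌉ of the month.
Days 1–7 hold the 1st Wednesday, 8–14 the 2nd, 15–21 the 3rd, 22–28 the 4th, 29–31 the 5th.
28 is in the range for the 4th.

4th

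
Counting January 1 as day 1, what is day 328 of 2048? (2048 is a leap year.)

January has 31 days (328 − 31 = 297 remain).
February has 29 days (297 − 29 = 268 remain).
March has 31 days (268 − 31 = 237 remain).
April has 30 days (237 − 30 = 207 remain).
May has 31 days (207 − 31 = 176 remain).
June has 30 days (176 − 30 = 146 remain).
July has 31 days (146 − 31 = 115 remain).
August has 31 days (115 − 31 = 84 remain).
September has 30 days (84 − 30 = 54 remain).
October has 31 days (54 − 31 = 23 remain).
23 into November → November 23.

23 November 2048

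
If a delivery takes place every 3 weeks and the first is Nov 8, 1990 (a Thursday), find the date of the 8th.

The 8th occurrence is 7 intervals after the first: 7 × 21 = 147 days after Nov 8, 1990.
Nov has 30 days — 22 days to the end of Nov leaves 125.
Dec has 31 days (94 left).
Jan has 31 days (63 left).
Feb has 28 days (35 left).
Mar has 31 days (4 left).
4 days into Apr → Apr 4, 1991.

Apr 4, 1991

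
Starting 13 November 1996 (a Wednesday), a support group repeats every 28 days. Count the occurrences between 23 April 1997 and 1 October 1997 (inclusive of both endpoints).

Occurrences land 28·i days after 13 November 1996 for i = 0, 1, 2, …
23 April 1997 is 161 days after the start; 161 ÷ 28 = 5 remainder 21; since the remainder is 21, round up to i = 6. First occurrence in the window: #7 on 30 April 1997 (6×28 = 168 days in).
1 October 1997 is 322 days after the start; 322 ÷ 28 = 11 remainder 14. Last occurrence in the window: #12 on 17 September 1997.
Occurrences #7 through #12: 6 in total.

6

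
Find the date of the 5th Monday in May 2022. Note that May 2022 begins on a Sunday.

May 2022 begins on a Sunday, so the first Monday is May 2 (1 day later).
The 5th Monday is 4 weeks later: 2 + 28 = 30.

30 May 2022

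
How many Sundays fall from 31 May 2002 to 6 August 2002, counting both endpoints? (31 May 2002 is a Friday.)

31 May 2002 is a Friday; the first Sunday on or after it is 2 June 2002 (2 days later).
From 2 June 2002 to 6 August 2002: 28 + 31 + 6 = 65 days (rest of June, July, August).
65 ÷ 7 = 9 full weeks with remainder 2, so 9 more Sundays after the first → 10.

10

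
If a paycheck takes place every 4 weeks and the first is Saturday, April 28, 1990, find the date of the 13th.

The 13th occurrence is 12 intervals after the first: 12 × 28 = 336 days after April 28, 1990.
April has 30 days — 2 days to the end of April leaves 334.
May has 31 days (303 left).
June has 30 days (273 left).
July has 31 days (242 left).
August has 31 days (211 left).
September has 30 days (181 left).
October has 31 days (150 left).
November has 30 days (120 left).
December has 31 days (89 left).
January has 31 days (58 left).
February has 28 days (30 left).
30 days into March → March 30, 1991.

March 30, 1991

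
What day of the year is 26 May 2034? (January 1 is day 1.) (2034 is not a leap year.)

Days in months before May: 31 + 28 + 31 + 30 = 120.
Plus 26 days into May → day 146.

146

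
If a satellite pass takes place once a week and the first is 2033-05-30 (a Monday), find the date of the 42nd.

The 42nd occurrence is 41 intervals after the first: 41 × 7 = 287 days after 2033-05-30.
May has 31 days — 1 day to the end of May leaves 286.
June has 30 days (256 left).
July has 31 days (225 left).
August has 31 days (194 left).
September has 30 days (164 left).
October has 31 days (133 left).
November has 30 days (103 left).
December has 31 days (72 left).
January has 31 days (41 left).
February has 28 days (13 left).
13 days into March → 2034-03-13.

2034-03-13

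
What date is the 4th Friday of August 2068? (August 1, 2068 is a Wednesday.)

24 August 2068

August 2068 begins on a Wednesday, so the first Friday is August 3 (2 days later).
The 4th Friday is 3 weeks later: 3 + 21 = 24.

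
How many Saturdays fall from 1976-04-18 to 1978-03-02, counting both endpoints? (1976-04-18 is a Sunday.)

1976-04-18 is a Sunday; the first Saturday on or after it is 1976-04-24 (6 days later).
From 1976-04-24 to 1978-03-02: 251 + 365 + 61 = 677 days (rest of 1976, 1977, to 1978-03-02 in 1978).
677 ÷ 7 = 96 full weeks with remainder 5, so 96 more Saturdays after the first → 97.

97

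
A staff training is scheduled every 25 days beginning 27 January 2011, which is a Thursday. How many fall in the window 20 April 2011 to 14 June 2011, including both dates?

Occurrences land 25·i days after 27 January 2011 for i = 0, 1, 2, …
20 April 2011 is 83 days after the start; 83 ÷ 25 = 3 remainder 8; since the remainder is 8, round up to i = 4. First occurrence in the window: #5 on 7 May 2011 (4×25 = 100 days in).
14 June 2011 is 138 days after the start; 138 ÷ 25 = 5 remainder 13. Last occurrence in the window: #6 on 1 June 2011.
Occurrences #5 through #6: 2 in total.

2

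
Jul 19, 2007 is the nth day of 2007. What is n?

200

Days in months before Jul: 31 + 28 + 31 + 30 + 31 + 30 = 181.
Plus 19 days into Jul → day 200.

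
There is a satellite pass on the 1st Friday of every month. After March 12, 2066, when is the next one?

March 2066 starts on a Monday, so its 1st Friday is March 5, 2066 (4 days in).
That is not after March 12, 2066, so look at April 2066.
April 2066 starts on a Thursday, so its 1st Friday is April 2, 2066 (1 day in).

April 2, 2066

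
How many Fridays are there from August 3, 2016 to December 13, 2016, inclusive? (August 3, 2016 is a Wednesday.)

August 3, 2016 is a Wednesday; the first Friday on or after it is August 5, 2016 (2 days later).
From August 5, 2016 to December 13, 2016: 26 + 30 + 31 + 30 + 13 = 130 days (rest of August, September, October, November, December).
130 ÷ 7 = 18 full weeks with remainder 4, so 18 more Fridays after the first → 19.

19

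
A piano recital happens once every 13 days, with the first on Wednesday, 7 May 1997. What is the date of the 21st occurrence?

The 21st occurrence is 20 intervals after the first: 20 × 13 = 260 days after 7 May 1997.
May has 31 days — 24 days to the end of May leaves 236.
June has 30 days (206 left).
July has 31 days (175 left).
August has 31 days (144 left).
September has 30 days (114 left).
October has 31 days (83 left).
November has 30 days (53 left).
December has 31 days (22 left).
22 days into January → 22 January 1998.

22 January 1998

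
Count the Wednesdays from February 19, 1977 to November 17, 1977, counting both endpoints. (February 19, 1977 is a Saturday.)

February 19, 1977 is a Saturday; the first Wednesday on or after it is February 23, 1977 (4 days later).
From February 23, 1977 to November 17, 1977: 5 + 31 + 30 + 31 + 30 + 31 + 31 + 30 + 31 + 17 = 267 days (rest of February, March, April, May, June, July, August, September, October, November).
267 ÷ 7 = 38 full weeks with remainder 1, so 38 more Wednesdays after the first → 39.

39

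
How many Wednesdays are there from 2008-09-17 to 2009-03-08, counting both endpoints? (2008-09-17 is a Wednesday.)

25

2008-09-17 is a Wednesday; the first Wednesday on or after it is 2008-09-17.
From 2008-09-17 to 2009-03-08: 13 + 31 + 30 + 31 + 31 + 28 + 8 = 172 days (rest of September, October, November, December, January, February, March).
172 ÷ 7 = 24 full weeks with remainder 4, so 24 more Wednesdays after the first → 25.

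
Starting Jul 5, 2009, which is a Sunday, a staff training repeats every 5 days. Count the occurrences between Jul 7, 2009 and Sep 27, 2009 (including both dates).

Occurrences land 5·i days after Jul 5, 2009 for i = 0, 1, 2, …
Jul 7, 2009 is 2 days after the start; 2 ÷ 5 = 0 remainder 2; since the remainder is 2, round up to i = 1. First occurrence in the window: #2 on Jul 10, 2009 (1×5 = 5 days in).
Sep 27, 2009 is 84 days after the start; 84 ÷ 5 = 16 remainder 4. Last occurrence in the window: #17 on Sep 23, 2009.
Occurrences #2 through #17: 16 in total.

16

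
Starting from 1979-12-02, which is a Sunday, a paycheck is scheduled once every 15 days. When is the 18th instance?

1980-08-13

The 18th occurrence is 17 intervals after the first: 17 × 15 = 255 days after 1979-12-02.
December has 31 days — 29 days to the end of December leaves 226.
January has 31 days (195 left).
February has 29 days (166 left).
March has 31 days (135 left).
April has 30 days (105 left).
May has 31 days (74 left).
June has 30 days (44 left).
July has 31 days (13 left).
13 days into August → 1980-08-13.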